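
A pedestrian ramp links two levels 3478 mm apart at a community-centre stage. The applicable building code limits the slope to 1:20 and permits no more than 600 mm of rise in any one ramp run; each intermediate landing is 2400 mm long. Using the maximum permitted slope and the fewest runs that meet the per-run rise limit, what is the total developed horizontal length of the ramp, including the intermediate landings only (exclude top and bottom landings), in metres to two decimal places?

81.56 m

3478 / 600 = 5.80, so 6 ramp runs are needed. That means 5 intermediate landings.
Ramp run (horizontal) at 1:20: 3478 × 20 = 69560 mm.
5 intermediate landings contribute 5 × 2400 = 12000 mm.
Developed length = 69560 + 12000 = 81560 mm.
= 81.56 m.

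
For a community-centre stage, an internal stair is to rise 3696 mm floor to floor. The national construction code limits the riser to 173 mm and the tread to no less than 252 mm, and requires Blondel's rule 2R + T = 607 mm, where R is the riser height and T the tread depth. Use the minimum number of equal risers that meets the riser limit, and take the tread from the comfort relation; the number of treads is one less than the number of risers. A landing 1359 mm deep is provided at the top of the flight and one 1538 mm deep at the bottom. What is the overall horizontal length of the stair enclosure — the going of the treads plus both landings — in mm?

8588 mm

At most 173 each: 3696/173 = 21.36, giving 22 risers.
Each riser is 3696/22 = 168 mm (≤ 173 mm).
From 2R + T = 607: T = 607 − 336 = 271 mm.
Going = (22 − 1) × 271 = 5691 mm.
Add landings: 5691 + 1359 + 1538 = 8588 mm.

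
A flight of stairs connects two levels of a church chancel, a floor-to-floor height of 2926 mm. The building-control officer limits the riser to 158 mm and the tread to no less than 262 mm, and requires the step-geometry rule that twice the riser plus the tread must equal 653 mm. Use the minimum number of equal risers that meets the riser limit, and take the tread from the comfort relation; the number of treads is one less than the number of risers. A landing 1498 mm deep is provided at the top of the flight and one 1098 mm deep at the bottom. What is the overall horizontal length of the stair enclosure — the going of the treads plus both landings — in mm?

8806 mm

2926 / 158 = 18.52, so 19 risers are needed.
R = 2926 ÷ 19 = 154 mm.
Tread T = 653 − 2 × 154 = 345 mm (≥ 262 mm).
Going = (19 − 1) × 345 = 6210 mm.
Enclosure = 6210 + 1498 + 1098 = 8806 mm.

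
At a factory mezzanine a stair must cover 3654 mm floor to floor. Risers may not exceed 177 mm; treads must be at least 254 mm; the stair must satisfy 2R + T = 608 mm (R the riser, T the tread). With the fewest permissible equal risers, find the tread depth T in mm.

3654 / 177 = 20.644 → round up to 21 risers.
R = 3654 ÷ 21 = 174 mm.
Tread T = 608 − 2 × 174 = 260 mm (≥ 254 mm).

260 mm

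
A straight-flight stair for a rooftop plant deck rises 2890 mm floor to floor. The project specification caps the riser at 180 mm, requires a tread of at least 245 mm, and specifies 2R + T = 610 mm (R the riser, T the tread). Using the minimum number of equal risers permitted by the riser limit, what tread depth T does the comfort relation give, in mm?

2890 / 180 = 16.056 → round up to 17 risers.
Each riser is 2890/17 = 170 mm (≤ 180 mm).
Tread T = 610 − 2 × 170 = 270 mm (≥ 245 mm).

270 mm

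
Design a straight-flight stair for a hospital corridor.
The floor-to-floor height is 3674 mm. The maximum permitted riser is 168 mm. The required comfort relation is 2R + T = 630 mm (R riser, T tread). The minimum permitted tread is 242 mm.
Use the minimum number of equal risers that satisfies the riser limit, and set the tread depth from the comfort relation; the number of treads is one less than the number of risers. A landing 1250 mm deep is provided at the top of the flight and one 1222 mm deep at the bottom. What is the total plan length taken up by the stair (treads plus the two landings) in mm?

3674 / 168 = 21.869 → round up to 22 risers.
R = 3674 ÷ 22 = 167 mm.
From 2R + T = 630: T = 630 − 334 = 296 mm.
22 risers give 21 treads; going = 21 × 296 = 6216 mm.
Enclosure = 6216 + 1250 + 1222 = 8688 mm.

8688 mm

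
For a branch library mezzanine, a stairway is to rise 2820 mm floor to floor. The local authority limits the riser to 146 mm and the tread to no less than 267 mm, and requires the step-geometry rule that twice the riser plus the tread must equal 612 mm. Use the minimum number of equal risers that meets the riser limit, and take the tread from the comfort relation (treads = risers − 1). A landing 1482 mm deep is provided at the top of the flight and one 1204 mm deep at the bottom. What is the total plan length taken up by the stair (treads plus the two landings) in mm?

8956 mm

2820 / 146 = 19.32, so 20 risers are needed.
Riser R = 2820 / 20 = 141 mm, within the 146 mm limit.
From 2R + T = 612: T = 612 − 282 = 330 mm.
20 risers give 19 treads; going = 19 × 330 = 6270 mm.
Enclosure = 6270 + 1482 + 1204 = 8956 mm.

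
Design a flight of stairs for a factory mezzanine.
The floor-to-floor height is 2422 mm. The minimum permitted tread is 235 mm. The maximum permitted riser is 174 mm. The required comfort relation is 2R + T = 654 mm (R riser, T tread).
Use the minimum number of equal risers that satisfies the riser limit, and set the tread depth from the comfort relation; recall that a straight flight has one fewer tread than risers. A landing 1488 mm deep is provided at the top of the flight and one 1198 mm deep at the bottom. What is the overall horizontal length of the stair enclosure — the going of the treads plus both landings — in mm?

2422 / 174 = 13.92, so 14 risers are needed.
R = 2422 ÷ 14 = 173 mm.
Tread T = 654 − 2 × 173 = 308 mm (≥ 235 mm).
14 risers give 13 treads; going = 13 × 308 = 4004 mm.
Enclosure = 4004 + 1488 + 1198 = 6690 mm.

6690 mm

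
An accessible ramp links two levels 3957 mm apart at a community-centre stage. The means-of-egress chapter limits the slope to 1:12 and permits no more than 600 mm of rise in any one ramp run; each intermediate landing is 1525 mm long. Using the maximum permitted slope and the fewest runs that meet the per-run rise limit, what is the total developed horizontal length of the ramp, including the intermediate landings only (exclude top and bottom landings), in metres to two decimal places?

⌈3957/600⌉ = 7 ramp runs. That means 6 intermediate landings.
Horizontal run for 3957 mm of rise at 1:12 is 3957 × 12 = 47484 mm.
Intermediate landings: 6 × 1525 = 9150 mm.
Developed length = 47484 + 9150 = 56634 mm.
= 56.63 m.

56.63 m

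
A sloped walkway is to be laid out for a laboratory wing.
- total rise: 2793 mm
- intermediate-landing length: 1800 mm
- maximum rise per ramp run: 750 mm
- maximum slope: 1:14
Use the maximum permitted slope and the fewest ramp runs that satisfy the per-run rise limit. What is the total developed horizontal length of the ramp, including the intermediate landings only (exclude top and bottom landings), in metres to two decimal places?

2793 / 750 = 3.724 → round up to 4 ramp runs. That means 3 intermediate landings.
Ramp run (horizontal) at 1:14: 2793 × 14 = 39102 mm.
3 intermediate landings contribute 3 × 1800 = 5400 mm.
Developed length = 39102 + 5400 = 44502 mm.
= 44.50 m.

44.50 m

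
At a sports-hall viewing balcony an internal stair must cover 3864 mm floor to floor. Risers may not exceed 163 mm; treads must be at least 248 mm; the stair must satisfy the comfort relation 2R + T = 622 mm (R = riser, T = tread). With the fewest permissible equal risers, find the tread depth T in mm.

300 mm

At most 163 each: 3864/163 = 23.71, giving 24 risers.
R = 3864 ÷ 24 = 161 mm.
Tread T = 622 − 2 × 161 = 300 mm (≥ 248 mm).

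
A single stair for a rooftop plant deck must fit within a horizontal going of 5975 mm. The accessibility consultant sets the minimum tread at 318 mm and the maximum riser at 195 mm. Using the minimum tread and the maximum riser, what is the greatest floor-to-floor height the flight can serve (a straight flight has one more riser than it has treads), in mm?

5975 / 318 = 18.79, so 18 treads fit.
Risers = treads + 1 = 19.
Maximum height = 19 × 195 = 3705 mm.

3705 mm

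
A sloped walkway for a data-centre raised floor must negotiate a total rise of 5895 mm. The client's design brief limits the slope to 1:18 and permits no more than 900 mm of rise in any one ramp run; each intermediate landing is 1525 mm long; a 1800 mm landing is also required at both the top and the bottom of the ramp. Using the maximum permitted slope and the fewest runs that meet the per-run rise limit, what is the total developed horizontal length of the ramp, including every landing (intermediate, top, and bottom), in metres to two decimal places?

118.86 m

5895 / 900 = 6.550 → round up to 7 ramp runs. That means 6 intermediate landings.
Ramp run (horizontal) at 1:18: 5895 × 18 = 106110 mm.
6 intermediate landings contribute 6 × 1525 = 9150 mm.
Top and bottom landings: 2 × 1800 = 3600 mm.
Total = 106110 + 9150 + 3600 = 118860 mm.
= 118.86 m.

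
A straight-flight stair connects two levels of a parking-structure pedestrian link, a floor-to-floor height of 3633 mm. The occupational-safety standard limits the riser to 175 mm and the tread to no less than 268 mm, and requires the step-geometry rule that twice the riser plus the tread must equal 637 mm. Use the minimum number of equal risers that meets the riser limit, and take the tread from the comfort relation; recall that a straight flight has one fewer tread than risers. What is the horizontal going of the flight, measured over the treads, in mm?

3633 / 175 = 20.76, so 21 risers are needed.
Riser R = 3633 / 21 = 173 mm, within the 175 mm limit.
From 2R + T = 637: T = 637 − 346 = 291 mm.
Treads = 21 − 1 = 20; going = 20 × 291 = 5820 mm.

5820 mm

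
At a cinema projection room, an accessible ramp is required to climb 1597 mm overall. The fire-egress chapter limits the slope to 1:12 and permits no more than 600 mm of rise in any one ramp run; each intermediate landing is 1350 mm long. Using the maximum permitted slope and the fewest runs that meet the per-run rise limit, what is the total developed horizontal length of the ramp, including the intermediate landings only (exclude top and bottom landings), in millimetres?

21864 mm

1597 / 600 = 2.662 → round up to 3 ramp runs. That means 2 intermediate landings.
Horizontal run for 1597 mm of rise at 1:12 is 1597 × 12 = 19164 mm.
Intermediate landings: 2 × 1350 = 2700 mm.
Developed length = 19164 + 2700 = 21864 mm.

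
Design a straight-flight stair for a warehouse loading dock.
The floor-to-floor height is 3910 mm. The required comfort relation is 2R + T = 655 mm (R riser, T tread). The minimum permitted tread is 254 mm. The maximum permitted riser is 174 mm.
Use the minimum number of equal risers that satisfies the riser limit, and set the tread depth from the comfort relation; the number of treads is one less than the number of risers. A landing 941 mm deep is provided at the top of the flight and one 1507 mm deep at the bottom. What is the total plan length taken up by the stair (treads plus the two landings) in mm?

3910 / 174 = 22.47, so 23 risers are needed.
Each riser is 3910/23 = 170 mm (≤ 174 mm).
From 2R + T = 655: T = 655 − 340 = 315 mm.
Treads = 23 − 1 = 22; going = 22 × 315 = 6930 mm.
Enclosure = 6930 + 941 + 1507 = 9378 mm.

9378 mm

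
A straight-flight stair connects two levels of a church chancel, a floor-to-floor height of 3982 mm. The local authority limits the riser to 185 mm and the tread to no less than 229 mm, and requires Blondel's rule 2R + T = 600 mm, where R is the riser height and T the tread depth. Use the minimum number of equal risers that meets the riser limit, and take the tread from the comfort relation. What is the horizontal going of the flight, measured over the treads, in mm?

4998 mm

3982 / 185 = 21.52, so 22 risers are needed.
Each riser is 3982/22 = 181 mm (≤ 185 mm).
T = 600 − 2·181 = 238 mm, which satisfies the 229 mm minimum.
Treads = 22 − 1 = 21; going = 21 × 238 = 4998 mm.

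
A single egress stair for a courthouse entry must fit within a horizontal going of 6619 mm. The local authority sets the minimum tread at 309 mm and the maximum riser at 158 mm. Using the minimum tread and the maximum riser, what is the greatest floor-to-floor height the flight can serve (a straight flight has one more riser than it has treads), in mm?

Treads that fit: ⌊6619 / 309⌋ = 21.
Risers = treads + 1 = 22.
Maximum height = 22 × 158 = 3476 mm.

3476 mm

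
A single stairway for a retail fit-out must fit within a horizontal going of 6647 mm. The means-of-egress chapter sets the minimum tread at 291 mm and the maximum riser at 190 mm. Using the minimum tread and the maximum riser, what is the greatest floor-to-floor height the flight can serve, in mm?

4370 mm

Treads that fit: ⌊6647 / 291⌋ = 22.
Risers = treads + 1 = 23.
Maximum height = 23 × 190 = 4370 mm.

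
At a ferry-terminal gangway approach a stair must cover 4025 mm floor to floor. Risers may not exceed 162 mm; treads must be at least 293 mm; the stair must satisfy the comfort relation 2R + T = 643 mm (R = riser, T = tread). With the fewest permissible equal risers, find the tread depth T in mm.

321 mm

⌈4025/162⌉ = 25 risers.
Riser R = 4025 / 25 = 161 mm, within the 162 mm limit.
T = 643 − 2·161 = 321 mm, which satisfies the 293 mm minimum.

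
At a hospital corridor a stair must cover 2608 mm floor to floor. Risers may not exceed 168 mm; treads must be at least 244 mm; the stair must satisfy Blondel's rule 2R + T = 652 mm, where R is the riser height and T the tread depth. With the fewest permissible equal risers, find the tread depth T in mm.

At most 168 each: 2608/168 = 15.52, giving 16 risers.
Riser R = 2608 / 16 = 163 mm, within the 168 mm limit.
From 2R + T = 652: T = 652 − 326 = 326 mm.

326 mm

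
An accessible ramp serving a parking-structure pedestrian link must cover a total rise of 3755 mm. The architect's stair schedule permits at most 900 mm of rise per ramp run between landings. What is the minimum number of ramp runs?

5 runs

⌈3755/900⌉ = 5 ramp runs.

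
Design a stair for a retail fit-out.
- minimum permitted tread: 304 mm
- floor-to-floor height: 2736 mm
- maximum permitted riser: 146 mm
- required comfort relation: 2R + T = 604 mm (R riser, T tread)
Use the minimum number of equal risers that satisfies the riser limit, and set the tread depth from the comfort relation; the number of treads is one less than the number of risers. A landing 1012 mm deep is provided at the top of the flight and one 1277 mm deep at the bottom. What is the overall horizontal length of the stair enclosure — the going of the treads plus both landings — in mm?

At most 146 each: 2736/146 = 18.74, giving 19 risers.
Riser R = 2736 / 19 = 144 mm, within the 146 mm limit.
From 2R + T = 604: T = 604 − 288 = 316 mm.
Going = (19 − 1) × 316 = 5688 mm.
Enclosure = 5688 + 1012 + 1277 = 7977 mm.

7977 mm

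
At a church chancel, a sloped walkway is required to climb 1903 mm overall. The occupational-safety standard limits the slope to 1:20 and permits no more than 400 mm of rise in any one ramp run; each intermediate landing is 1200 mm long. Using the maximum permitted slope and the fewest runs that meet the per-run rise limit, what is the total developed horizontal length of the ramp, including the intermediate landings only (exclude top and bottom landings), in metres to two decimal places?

1903 / 400 = 4.758 → round up to 5 ramp runs. That means 4 intermediate landings.
Ramp run (horizontal) at 1:20: 1903 × 20 = 38060 mm.
Intermediate landings: 4 × 1200 = 4800 mm.
Total developed length = 38060 + 4800 = 42860 mm.
= 42.86 m.

42.86 m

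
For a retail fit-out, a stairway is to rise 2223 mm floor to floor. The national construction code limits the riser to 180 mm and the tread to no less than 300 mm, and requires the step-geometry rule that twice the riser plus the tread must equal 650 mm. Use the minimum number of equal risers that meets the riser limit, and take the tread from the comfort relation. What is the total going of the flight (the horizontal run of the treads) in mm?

2223 / 180 = 12.35, so 13 risers are needed.
Riser R = 2223 / 13 = 171 mm, within the 180 mm limit.
Tread T = 650 − 2 × 171 = 308 mm (≥ 300 mm).
Treads = 13 − 1 = 12; going = 12 × 308 = 3696 mm.

3696 mm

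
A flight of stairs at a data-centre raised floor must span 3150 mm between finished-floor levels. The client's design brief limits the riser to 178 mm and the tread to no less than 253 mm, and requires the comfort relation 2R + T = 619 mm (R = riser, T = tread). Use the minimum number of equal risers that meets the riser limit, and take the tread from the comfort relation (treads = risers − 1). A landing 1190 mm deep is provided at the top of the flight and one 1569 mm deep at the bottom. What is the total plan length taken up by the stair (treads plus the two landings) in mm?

7332 mm

⌈3150/178⌉ = 18 risers.
R = 3150 ÷ 18 = 175 mm.
Tread T = 619 − 2 × 175 = 269 mm (≥ 253 mm).
Going = (18 − 1) × 269 = 4573 mm.
Enclosure = 4573 + 1190 + 1569 = 7332 mm.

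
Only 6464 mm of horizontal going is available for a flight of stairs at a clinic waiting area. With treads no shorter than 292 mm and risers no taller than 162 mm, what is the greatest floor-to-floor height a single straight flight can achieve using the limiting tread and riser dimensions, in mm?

3726 mm

6464 / 292 = 22.14, so 22 treads fit.
Risers = treads + 1 = 23.
Maximum height = 23 × 162 = 3726 mm.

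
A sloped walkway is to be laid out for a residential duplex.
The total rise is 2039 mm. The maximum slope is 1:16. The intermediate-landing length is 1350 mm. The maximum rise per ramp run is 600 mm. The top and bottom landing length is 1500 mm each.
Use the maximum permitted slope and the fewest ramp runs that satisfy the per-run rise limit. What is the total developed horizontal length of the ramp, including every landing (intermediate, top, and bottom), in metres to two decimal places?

39.67 m

⌈2039/600⌉ = 4 ramp runs. That means 3 intermediate landings.
Horizontal run for 2039 mm of rise at 1:16 is 2039 × 16 = 32624 mm.
3 intermediate landings contribute 3 × 1350 = 4050 mm.
Top and bottom landings: 2 × 1500 = 3000 mm.
Total = 32624 + 4050 + 3000 = 39674 mm.
= 39.67 m.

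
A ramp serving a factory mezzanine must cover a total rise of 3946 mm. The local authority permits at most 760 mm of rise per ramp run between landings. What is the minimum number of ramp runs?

6 runs

⌈3946/760⌉ = 6 ramp runs.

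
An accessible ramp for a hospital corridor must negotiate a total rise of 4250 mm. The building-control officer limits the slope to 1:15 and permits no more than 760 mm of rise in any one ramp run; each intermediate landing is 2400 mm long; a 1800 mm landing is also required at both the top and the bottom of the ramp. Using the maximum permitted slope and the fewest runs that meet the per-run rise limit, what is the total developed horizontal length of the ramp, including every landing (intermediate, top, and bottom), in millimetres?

At most 760 each: 4250/760 = 5.59, giving 6 ramp runs. That means 5 intermediate landings.
Horizontal run for 4250 mm of rise at 1:15 is 4250 × 15 = 63750 mm.
Intermediate landings: 5 × 2400 = 12000 mm.
Top and bottom landings: 2 × 1800 = 3600 mm.
Total = 63750 + 12000 + 3600 = 79350 mm.

79350 mm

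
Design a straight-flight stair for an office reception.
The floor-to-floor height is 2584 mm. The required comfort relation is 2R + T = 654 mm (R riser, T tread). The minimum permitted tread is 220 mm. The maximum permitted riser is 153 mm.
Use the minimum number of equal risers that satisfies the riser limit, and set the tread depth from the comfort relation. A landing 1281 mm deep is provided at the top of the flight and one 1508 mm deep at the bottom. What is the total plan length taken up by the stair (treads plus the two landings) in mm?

8389 mm

At most 153 each: 2584/153 = 16.89, giving 17 risers.
Riser R = 2584 / 17 = 152 mm, within the 153 mm limit.
From 2R + T = 654: T = 654 − 304 = 350 mm.
17 risers give 16 treads; going = 16 × 350 = 5600 mm.
Add landings: 5600 + 1281 + 1508 = 8389 mm.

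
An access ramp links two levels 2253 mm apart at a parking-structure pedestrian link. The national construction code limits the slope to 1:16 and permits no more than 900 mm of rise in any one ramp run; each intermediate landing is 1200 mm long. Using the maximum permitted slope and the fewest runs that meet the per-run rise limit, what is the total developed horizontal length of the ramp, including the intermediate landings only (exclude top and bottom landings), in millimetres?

38448 mm

2253 / 900 = 2.503 → round up to 3 ramp runs. That means 2 intermediate landings.
Ramp run (horizontal) at 1:16: 2253 × 16 = 36048 mm.
2 intermediate landings contribute 2 × 1200 = 2400 mm.
Total developed length = 36048 + 2400 = 38448 mm.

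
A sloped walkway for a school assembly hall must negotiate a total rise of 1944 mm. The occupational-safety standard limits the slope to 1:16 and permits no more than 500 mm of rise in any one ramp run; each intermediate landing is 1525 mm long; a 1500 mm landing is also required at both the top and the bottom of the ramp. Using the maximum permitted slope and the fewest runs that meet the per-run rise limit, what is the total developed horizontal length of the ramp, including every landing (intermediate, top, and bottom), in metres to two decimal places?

1944 / 500 = 3.89, so 4 ramp runs are needed. That means 3 intermediate landings.
Horizontal run for 1944 mm of rise at 1:16 is 1944 × 16 = 31104 mm.
Intermediate landings: 3 × 1525 = 4575 mm.
Top and bottom landings: 2 × 1500 = 3000 mm.
Total = 31104 + 4575 + 3000 = 38679 mm.
= 38.68 m.

38.68 m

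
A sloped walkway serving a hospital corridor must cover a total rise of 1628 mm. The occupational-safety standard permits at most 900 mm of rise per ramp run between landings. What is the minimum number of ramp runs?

1628 / 900 = 1.809 → round up to 2 ramp runs.

2 runs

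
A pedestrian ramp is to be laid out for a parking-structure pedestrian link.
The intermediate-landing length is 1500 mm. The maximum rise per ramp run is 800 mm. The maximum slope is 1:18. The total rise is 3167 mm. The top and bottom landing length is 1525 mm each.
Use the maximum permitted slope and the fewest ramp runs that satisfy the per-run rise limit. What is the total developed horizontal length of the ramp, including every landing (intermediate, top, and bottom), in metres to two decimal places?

64.56 m

⌈3167/800⌉ = 4 ramp runs. That means 3 intermediate landings.
Horizontal run for 3167 mm of rise at 1:18 is 3167 × 18 = 57006 mm.
3 intermediate landings contribute 3 × 1500 = 4500 mm.
Top and bottom landings: 2 × 1525 = 3050 mm.
Total = 57006 + 4500 + 3050 = 64556 mm.
= 64.56 m.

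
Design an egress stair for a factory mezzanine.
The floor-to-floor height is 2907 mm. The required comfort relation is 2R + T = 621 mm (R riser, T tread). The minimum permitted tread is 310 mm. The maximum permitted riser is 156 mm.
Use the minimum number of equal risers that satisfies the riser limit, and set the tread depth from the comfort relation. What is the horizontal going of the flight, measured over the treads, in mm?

2907 / 156 = 18.635 → round up to 19 risers.
Riser R = 2907 / 19 = 153 mm, within the 156 mm limit.
Tread T = 621 − 2 × 153 = 315 mm (≥ 310 mm).
Going = (19 − 1) × 315 = 5670 mm.

5670 mm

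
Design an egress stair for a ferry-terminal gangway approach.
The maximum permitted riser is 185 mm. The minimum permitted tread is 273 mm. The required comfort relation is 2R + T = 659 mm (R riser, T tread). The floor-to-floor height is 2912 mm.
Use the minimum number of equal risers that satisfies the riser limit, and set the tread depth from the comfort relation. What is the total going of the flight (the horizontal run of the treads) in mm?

At most 185 each: 2912/185 = 15.74, giving 16 risers.
Each riser is 2912/16 = 182 mm (≤ 185 mm).
Tread T = 659 − 2 × 182 = 295 mm (≥ 273 mm).
Going = (16 − 1) × 295 = 4425 mm.

4425 mm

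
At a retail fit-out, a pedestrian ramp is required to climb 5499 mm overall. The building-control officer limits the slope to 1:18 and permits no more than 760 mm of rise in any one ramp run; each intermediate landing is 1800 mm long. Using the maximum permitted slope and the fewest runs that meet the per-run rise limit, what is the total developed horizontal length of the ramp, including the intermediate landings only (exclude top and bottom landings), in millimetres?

At most 760 each: 5499/760 = 7.24, giving 8 ramp runs. That means 7 intermediate landings.
Horizontal run for 5499 mm of rise at 1:18 is 5499 × 18 = 98982 mm.
7 intermediate landings contribute 7 × 1800 = 12600 mm.
Developed length = 98982 + 12600 = 111582 mm.

111582 mm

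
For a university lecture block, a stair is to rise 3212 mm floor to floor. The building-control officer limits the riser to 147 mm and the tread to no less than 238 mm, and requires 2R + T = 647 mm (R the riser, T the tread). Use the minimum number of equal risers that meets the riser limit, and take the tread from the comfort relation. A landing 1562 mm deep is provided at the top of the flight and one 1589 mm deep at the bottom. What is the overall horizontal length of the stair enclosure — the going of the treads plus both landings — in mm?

10606 mm

At most 147 each: 3212/147 = 21.85, giving 22 risers.
R = 3212 ÷ 22 = 146 mm.
T = 647 − 2·146 = 355 mm, which satisfies the 238 mm minimum.
22 risers give 21 treads; going = 21 × 355 = 7455 mm.
Enclosure = 7455 + 1562 + 1589 = 10606 mm.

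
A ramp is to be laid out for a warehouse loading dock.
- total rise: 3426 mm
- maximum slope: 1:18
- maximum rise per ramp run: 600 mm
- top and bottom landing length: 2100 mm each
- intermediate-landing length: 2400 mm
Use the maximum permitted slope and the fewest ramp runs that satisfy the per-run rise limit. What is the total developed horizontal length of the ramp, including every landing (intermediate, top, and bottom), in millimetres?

77868 mm

⌈3426/600⌉ = 6 ramp runs. That means 5 intermediate landings.
Ramp run (horizontal) at 1:18: 3426 × 18 = 61668 mm.
Intermediate landings: 5 × 2400 = 12000 mm.
Top and bottom landings: 2 × 2100 = 4200 mm.
Total = 61668 + 12000 + 4200 = 77868 mm.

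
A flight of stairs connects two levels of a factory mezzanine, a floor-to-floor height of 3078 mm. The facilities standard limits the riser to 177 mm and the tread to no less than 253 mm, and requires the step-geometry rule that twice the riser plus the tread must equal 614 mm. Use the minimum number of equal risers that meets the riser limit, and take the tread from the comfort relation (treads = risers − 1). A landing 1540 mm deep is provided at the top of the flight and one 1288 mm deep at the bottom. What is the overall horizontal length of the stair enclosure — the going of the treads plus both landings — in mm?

7452 mm

⌈3078/177⌉ = 18 risers.
Each riser is 3078/18 = 171 mm (≤ 177 mm).
T = 614 − 2·171 = 272 mm, which satisfies the 253 mm minimum.
Treads = 18 − 1 = 17; going = 17 × 272 = 4624 mm.
Add landings: 4624 + 1540 + 1288 = 7452 mm.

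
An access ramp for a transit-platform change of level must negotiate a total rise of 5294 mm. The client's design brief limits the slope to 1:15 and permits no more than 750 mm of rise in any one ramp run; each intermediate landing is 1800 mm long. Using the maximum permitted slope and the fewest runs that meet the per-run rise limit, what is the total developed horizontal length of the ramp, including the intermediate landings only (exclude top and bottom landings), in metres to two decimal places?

5294 / 750 = 7.06, so 8 ramp runs are needed. That means 7 intermediate landings.
Ramp run (horizontal) at 1:15: 5294 × 15 = 79410 mm.
Intermediate landings: 7 × 1800 = 12600 mm.
Total developed length = 79410 + 12600 = 92010 mm.
= 92.01 m.

92.01 m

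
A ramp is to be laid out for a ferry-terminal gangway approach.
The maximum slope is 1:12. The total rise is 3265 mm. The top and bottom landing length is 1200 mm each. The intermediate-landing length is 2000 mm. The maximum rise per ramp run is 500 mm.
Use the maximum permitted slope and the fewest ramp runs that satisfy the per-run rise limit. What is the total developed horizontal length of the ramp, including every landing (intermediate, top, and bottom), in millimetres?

⌈3265/500⌉ = 7 ramp runs. That means 6 intermediate landings.
Horizontal run for 3265 mm of rise at 1:12 is 3265 × 12 = 39180 mm.
6 intermediate landings contribute 6 × 2000 = 12000 mm.
Top and bottom landings: 2 × 1200 = 2400 mm.
Total = 39180 + 12000 + 2400 = 53580 mm.

53580 mm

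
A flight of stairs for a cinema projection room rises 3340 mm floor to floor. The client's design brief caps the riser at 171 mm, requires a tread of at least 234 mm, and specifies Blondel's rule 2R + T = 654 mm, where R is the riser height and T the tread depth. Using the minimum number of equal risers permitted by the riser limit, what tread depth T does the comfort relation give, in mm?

⌈3340/171⌉ = 20 risers.
R = 3340 ÷ 20 = 167 mm.
T = 654 − 2·167 = 320 mm, which satisfies the 234 mm minimum.

320 mm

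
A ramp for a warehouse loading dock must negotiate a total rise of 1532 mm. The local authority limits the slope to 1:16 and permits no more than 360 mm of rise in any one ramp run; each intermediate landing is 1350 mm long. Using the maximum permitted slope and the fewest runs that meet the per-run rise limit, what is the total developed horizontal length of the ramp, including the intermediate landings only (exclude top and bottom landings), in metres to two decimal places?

29.91 m

1532 / 360 = 4.26, so 5 ramp runs are needed. That means 4 intermediate landings.
Ramp run (horizontal) at 1:16: 1532 × 16 = 24512 mm.
4 intermediate landings contribute 4 × 1350 = 5400 mm.
Total developed length = 24512 + 5400 = 29912 mm.
= 29.91 m.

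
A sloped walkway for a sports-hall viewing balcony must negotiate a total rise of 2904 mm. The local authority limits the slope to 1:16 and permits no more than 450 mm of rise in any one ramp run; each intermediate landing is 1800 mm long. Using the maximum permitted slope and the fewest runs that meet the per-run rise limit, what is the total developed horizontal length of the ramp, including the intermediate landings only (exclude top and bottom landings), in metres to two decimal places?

57.26 m

2904 / 450 = 6.45, so 7 ramp runs are needed. That means 6 intermediate landings.
Ramp run (horizontal) at 1:16: 2904 × 16 = 46464 mm.
6 intermediate landings contribute 6 × 1800 = 10800 mm.
Developed length = 46464 + 10800 = 57264 mm.
= 57.26 m.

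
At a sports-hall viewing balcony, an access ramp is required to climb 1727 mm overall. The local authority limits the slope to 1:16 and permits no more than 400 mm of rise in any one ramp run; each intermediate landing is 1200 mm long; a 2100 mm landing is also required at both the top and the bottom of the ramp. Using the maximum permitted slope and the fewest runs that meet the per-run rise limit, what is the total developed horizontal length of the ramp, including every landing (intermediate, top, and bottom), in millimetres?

36632 mm

1727 / 400 = 4.32, so 5 ramp runs are needed. That means 4 intermediate landings.
Ramp run (horizontal) at 1:16: 1727 × 16 = 27632 mm.
4 intermediate landings contribute 4 × 1200 = 4800 mm.
Top and bottom landings: 2 × 2100 = 4200 mm.
Total = 27632 + 4800 + 4200 = 36632 mm.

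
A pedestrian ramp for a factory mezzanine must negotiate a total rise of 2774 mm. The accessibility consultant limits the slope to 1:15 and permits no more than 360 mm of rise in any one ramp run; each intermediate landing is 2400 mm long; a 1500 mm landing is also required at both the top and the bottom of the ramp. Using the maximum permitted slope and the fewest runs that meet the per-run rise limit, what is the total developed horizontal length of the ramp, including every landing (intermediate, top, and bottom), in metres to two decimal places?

61.41 m

2774 / 360 = 7.706 → round up to 8 ramp runs. That means 7 intermediate landings.
Ramp run (horizontal) at 1:15: 2774 × 15 = 41610 mm.
Intermediate landings: 7 × 2400 = 16800 mm.
Top and bottom landings: 2 × 1500 = 3000 mm.
Total = 41610 + 16800 + 3000 = 61410 mm.
= 61.41 m.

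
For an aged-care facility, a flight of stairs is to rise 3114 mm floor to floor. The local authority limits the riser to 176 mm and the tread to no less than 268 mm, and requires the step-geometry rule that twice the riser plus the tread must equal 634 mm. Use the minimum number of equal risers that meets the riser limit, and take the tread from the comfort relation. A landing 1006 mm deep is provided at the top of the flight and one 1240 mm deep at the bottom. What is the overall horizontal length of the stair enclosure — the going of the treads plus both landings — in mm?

3114 / 176 = 17.69, so 18 risers are needed.
R = 3114 ÷ 18 = 173 mm.
From 2R + T = 634: T = 634 − 346 = 288 mm.
Going = (18 − 1) × 288 = 4896 mm.
Enclosure = 4896 + 1006 + 1240 = 7142 mm.

7142 mm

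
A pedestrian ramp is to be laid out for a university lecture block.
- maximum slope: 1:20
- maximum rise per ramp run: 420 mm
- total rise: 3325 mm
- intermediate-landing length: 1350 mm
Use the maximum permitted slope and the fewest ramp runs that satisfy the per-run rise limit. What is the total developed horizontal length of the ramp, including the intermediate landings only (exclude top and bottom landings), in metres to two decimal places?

75.95 m

3325 / 420 = 7.917 → round up to 8 ramp runs. That means 7 intermediate landings.
Ramp run (horizontal) at 1:20: 3325 × 20 = 66500 mm.
Intermediate landings: 7 × 1350 = 9450 mm.
Total developed length = 66500 + 9450 = 75950 mm.
= 75.95 m.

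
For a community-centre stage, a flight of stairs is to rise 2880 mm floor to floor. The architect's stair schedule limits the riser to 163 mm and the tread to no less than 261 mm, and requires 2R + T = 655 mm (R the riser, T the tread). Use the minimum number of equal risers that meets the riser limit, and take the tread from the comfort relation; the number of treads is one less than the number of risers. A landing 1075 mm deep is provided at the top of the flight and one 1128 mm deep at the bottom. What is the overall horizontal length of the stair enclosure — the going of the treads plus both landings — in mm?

7898 mm

At most 163 each: 2880/163 = 17.67, giving 18 risers.
Each riser is 2880/18 = 160 mm (≤ 163 mm).
Tread T = 655 − 2 × 160 = 335 mm (≥ 261 mm).
Treads = 18 − 1 = 17; going = 17 × 335 = 5695 mm.
Enclosure = 5695 + 1075 + 1128 = 7898 mm.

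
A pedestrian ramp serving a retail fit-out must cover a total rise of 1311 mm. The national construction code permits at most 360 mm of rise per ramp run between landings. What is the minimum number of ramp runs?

1311 / 360 = 3.64, so 4 ramp runs are needed.

4 runs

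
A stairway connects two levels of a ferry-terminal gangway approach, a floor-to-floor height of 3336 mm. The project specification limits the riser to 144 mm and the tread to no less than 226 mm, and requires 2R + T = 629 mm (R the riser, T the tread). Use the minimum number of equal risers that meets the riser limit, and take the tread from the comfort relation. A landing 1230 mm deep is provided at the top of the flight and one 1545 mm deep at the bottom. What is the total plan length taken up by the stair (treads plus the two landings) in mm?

10848 mm

⌈3336/144⌉ = 24 risers.
Each riser is 3336/24 = 139 mm (≤ 144 mm).
T = 629 − 2·139 = 351 mm, which satisfies the 226 mm minimum.
24 risers give 23 treads; going = 23 × 351 = 8073 mm.
Enclosure = 8073 + 1230 + 1545 = 10848 mm.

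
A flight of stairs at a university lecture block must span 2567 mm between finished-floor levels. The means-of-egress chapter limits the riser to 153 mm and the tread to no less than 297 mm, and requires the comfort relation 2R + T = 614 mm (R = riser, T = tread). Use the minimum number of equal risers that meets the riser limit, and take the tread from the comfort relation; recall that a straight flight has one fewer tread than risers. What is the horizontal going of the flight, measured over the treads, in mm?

4992 mm

⌈2567/153⌉ = 17 risers.
Riser R = 2567 / 17 = 151 mm, within the 153 mm limit.
Tread T = 614 − 2 × 151 = 312 mm (≥ 297 mm).
Treads = 17 − 1 = 16; going = 16 × 312 = 4992 mm.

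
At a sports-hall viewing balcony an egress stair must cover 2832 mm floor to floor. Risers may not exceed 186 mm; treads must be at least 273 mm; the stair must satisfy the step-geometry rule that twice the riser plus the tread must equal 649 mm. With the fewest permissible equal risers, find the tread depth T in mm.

At most 186 each: 2832/186 = 15.23, giving 16 risers.
Riser R = 2832 / 16 = 177 mm, within the 186 mm limit.
From 2R + T = 649: T = 649 − 354 = 295 mm.

295 mm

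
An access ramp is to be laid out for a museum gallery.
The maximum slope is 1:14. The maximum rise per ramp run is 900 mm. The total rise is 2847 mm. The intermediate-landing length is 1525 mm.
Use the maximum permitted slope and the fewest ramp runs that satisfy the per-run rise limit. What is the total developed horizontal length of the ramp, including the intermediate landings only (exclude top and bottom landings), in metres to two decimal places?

44.43 m

⌈2847/900⌉ = 4 ramp runs. That means 3 intermediate landings.
Horizontal run for 2847 mm of rise at 1:14 is 2847 × 14 = 39858 mm.
Intermediate landings: 3 × 1525 = 4575 mm.
Developed length = 39858 + 4575 = 44433 mm.
= 44.43 m.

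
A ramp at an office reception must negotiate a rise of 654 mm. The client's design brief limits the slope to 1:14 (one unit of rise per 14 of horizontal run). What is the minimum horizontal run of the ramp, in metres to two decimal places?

At 1:14 the run is 14 × 654 = 9156 mm.
9156 mm = 9.16 m.

9.16 m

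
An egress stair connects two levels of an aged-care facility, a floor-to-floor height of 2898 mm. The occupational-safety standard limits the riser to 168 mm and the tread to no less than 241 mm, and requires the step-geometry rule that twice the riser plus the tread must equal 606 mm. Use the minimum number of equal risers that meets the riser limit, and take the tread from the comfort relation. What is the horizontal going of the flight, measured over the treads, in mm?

2898 / 168 = 17.250 → round up to 18 risers.
R = 2898 ÷ 18 = 161 mm.
Tread T = 606 − 2 × 161 = 284 mm (≥ 241 mm).
Treads = 18 − 1 = 17; going = 17 × 284 = 4828 mm.

4828 mm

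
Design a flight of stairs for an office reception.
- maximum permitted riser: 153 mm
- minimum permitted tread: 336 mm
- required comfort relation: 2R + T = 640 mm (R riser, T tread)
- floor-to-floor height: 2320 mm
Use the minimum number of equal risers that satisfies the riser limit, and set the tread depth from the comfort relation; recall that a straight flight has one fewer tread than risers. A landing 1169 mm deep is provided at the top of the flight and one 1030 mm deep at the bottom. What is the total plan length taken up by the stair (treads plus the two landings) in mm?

⌈2320/153⌉ = 16 risers.
Riser R = 2320 / 16 = 145 mm, within the 153 mm limit.
From 2R + T = 640: T = 640 − 290 = 350 mm.
Treads = 16 − 1 = 15; going = 15 × 350 = 5250 mm.
Enclosure = 5250 + 1169 + 1030 = 7449 mm.

7449 mm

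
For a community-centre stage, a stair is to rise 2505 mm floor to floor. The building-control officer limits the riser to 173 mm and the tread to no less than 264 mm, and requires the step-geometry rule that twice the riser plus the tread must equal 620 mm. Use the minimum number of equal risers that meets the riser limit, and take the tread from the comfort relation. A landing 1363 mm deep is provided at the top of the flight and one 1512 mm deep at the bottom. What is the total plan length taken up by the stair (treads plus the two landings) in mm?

At most 173 each: 2505/173 = 14.48, giving 15 risers.
Each riser is 2505/15 = 167 mm (≤ 173 mm).
Tread T = 620 − 2 × 167 = 286 mm (≥ 264 mm).
Treads = 15 − 1 = 14; going = 14 × 286 = 4004 mm.
Enclosure = 4004 + 1363 + 1512 = 6879 mm.

6879 mm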